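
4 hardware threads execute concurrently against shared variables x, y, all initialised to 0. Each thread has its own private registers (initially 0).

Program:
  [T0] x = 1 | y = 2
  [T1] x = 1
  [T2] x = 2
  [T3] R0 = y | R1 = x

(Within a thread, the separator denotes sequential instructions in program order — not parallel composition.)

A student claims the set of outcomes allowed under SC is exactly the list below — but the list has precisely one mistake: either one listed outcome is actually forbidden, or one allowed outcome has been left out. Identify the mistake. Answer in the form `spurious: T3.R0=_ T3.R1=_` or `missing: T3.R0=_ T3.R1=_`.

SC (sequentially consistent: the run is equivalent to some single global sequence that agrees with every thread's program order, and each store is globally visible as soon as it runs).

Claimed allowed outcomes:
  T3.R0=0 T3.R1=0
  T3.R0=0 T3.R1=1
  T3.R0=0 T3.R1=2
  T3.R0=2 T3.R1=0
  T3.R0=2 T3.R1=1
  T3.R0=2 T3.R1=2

outcome vector order: (T3.R0,T3.R1)
SC: 5 outcomes — {(0,0); (0,1); (0,2); (2,1); (2,2)}
claimed∖SC = {(2,0)}

spurious: T3.R0=2 T3.R1=0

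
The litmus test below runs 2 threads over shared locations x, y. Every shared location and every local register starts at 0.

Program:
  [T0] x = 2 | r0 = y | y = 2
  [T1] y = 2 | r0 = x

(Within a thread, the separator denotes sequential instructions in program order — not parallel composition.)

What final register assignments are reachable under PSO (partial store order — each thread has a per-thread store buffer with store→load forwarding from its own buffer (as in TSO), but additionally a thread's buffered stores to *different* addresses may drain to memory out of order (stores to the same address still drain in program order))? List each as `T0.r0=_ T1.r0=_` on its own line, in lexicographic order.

T0.r0=0 T1.r0=0
T0.r0=0 T1.r0=2
T0.r0=2 T1.r0=0
T0.r0=2 T1.r0=2

outcome vector order: (T0.r0,T1.r0)
|PSO outcomes| = 4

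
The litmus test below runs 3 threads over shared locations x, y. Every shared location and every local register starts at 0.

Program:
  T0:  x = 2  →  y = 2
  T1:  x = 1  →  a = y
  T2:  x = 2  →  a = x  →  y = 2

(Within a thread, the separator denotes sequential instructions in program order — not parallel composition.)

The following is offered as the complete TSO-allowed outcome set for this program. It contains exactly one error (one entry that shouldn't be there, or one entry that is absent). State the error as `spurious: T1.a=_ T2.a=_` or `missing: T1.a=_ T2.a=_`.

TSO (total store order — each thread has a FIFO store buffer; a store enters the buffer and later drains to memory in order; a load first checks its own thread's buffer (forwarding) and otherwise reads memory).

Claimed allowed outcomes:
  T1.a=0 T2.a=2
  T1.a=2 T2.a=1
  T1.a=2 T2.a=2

outcome vector order: (T1.a,T2.a)
TSO: 4 outcomes — {(0,1) (0,2) (2,1) (2,2)}
TSO∖claimed = {(0,1)}

missing: T1.a=0 T2.a=1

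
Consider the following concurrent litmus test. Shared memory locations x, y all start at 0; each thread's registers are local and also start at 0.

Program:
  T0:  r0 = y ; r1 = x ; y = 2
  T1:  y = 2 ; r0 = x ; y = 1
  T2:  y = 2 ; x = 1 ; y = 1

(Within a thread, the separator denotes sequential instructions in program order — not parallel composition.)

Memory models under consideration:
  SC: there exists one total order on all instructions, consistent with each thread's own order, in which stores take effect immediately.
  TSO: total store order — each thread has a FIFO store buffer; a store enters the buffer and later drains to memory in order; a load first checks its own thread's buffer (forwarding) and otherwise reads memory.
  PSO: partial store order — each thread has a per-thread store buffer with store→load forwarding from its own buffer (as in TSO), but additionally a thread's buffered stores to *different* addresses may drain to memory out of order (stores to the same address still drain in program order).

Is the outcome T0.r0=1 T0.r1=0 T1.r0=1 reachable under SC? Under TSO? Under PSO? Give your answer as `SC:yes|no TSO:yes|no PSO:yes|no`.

SC:no TSO:no PSO:yes

outcome vector order: (T0.r0,T0.r1,T1.r0)
SC (11): 000; 001; 010; 011; 100; 110; 111; 200; 201; 210; 211
TSO (11): 000; 001; 010; 011; 100; 110; 111; 200; 201; 210; 211
PSO (12): 000; 001; 010; 011; 100; 101; 110; 111; 200; 201; 210; 211
target 101 ∈ {PSO}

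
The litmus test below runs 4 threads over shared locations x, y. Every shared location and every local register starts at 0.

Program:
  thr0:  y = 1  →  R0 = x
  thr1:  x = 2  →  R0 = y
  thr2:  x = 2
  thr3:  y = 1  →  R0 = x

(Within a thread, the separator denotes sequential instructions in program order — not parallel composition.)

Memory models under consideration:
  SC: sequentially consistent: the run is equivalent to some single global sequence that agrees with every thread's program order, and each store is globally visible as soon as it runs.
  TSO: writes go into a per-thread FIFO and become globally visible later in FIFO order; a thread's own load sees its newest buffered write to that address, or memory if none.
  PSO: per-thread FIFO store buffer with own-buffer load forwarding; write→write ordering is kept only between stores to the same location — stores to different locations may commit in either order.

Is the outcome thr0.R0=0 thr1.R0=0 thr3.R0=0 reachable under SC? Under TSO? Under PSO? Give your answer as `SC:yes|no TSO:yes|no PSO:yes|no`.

outcome vector order: (thr0.R0,thr1.R0,thr3.R0)
SC: 5 outcomes — {<0 1 0>, <0 1 2>, <2 0 2>, <2 1 0>, <2 1 2>}
TSO: 8 outcomes — {<0 0 0>, <0 0 2>, <0 1 0>, <0 1 2>, <2 0 0>, <2 0 2>, <2 1 0>, <2 1 2>}
PSO: 8 outcomes — {<0 0 0>, <0 0 2>, <0 1 0>, <0 1 2>, <2 0 0>, <2 0 2>, <2 1 0>, <2 1 2>}
target <0 0 0> ∈ {TSO,PSO}

SC:no TSO:yes PSO:yes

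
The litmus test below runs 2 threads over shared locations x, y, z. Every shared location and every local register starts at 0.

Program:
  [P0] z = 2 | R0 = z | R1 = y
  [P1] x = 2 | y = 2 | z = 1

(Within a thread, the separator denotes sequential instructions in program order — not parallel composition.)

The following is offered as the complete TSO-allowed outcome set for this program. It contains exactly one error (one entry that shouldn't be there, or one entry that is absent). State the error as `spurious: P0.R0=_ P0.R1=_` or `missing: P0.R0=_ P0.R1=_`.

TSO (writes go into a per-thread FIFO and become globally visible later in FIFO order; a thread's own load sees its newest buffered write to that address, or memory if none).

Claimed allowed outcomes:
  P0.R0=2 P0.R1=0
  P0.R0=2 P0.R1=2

missing: P0.R0=1 P0.R1=2

outcome vector order: (P0.R0,P0.R1)
[TSO] allowed = {(1,2), (2,0), (2,2)}
TSO∖claimed = {(1,2)}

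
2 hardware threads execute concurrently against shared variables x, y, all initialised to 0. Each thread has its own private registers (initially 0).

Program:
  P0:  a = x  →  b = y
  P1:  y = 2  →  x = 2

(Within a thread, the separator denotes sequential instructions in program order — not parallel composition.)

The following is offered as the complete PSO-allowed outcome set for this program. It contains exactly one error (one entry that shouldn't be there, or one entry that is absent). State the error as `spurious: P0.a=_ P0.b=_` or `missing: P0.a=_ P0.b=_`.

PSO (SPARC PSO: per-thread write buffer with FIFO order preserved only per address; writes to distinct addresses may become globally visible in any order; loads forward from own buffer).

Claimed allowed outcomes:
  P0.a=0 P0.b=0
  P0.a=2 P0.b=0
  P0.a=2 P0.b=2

missing: P0.a=0 P0.b=2

outcome vector order: (P0.a,P0.b)
PSO (4): <0 0>; <0 2>; <2 0>; <2 2>
PSO∖claimed = {<0 2>}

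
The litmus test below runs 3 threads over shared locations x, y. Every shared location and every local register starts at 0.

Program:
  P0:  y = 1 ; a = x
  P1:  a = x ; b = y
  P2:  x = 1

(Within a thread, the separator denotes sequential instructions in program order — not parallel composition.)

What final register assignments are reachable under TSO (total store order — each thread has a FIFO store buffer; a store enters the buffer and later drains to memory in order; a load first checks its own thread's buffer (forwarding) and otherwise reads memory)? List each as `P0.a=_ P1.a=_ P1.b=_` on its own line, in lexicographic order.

outcome vector order: (P0.a,P1.a,P1.b)
|TSO outcomes| = 8

P0.a=0 P1.a=0 P1.b=0
P0.a=0 P1.a=0 P1.b=1
P0.a=0 P1.a=1 P1.b=0
P0.a=0 P1.a=1 P1.b=1
P0.a=1 P1.a=0 P1.b=0
P0.a=1 P1.a=0 P1.b=1
P0.a=1 P1.a=1 P1.b=0
P0.a=1 P1.a=1 P1.b=1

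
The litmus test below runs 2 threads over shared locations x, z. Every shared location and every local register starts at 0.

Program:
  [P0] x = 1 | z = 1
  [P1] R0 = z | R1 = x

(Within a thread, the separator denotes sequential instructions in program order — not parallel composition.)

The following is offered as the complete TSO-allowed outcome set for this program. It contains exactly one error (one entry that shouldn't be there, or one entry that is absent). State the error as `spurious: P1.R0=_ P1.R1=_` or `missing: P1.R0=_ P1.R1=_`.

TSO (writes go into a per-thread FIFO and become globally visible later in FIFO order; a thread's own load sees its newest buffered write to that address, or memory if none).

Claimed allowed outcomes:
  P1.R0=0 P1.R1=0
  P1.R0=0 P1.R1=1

outcome vector order: (P1.R0,P1.R1)
TSO (3): 00, 01, 11
TSO∖claimed = {11}

missing: P1.R0=1 P1.R1=1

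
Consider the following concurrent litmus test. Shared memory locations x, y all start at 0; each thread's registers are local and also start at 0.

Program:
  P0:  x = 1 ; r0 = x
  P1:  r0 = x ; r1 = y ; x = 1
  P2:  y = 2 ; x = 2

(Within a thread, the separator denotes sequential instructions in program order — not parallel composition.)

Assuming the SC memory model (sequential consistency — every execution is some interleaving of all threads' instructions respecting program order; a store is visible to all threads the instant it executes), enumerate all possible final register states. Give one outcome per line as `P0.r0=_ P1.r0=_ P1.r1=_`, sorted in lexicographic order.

outcome vector order: (P0.r0,P1.r0,P1.r1)
|SC outcomes| = 10

P0.r0=1 P1.r0=0 P1.r1=0
P0.r0=1 P1.r0=0 P1.r1=2
P0.r0=1 P1.r0=1 P1.r1=0
P0.r0=1 P1.r0=1 P1.r1=2
P0.r0=1 P1.r0=2 P1.r1=2
P0.r0=2 P1.r0=0 P1.r1=0
P0.r0=2 P1.r0=0 P1.r1=2
P0.r0=2 P1.r0=1 P1.r1=0
P0.r0=2 P1.r0=1 P1.r1=2
P0.r0=2 P1.r0=2 P1.r1=2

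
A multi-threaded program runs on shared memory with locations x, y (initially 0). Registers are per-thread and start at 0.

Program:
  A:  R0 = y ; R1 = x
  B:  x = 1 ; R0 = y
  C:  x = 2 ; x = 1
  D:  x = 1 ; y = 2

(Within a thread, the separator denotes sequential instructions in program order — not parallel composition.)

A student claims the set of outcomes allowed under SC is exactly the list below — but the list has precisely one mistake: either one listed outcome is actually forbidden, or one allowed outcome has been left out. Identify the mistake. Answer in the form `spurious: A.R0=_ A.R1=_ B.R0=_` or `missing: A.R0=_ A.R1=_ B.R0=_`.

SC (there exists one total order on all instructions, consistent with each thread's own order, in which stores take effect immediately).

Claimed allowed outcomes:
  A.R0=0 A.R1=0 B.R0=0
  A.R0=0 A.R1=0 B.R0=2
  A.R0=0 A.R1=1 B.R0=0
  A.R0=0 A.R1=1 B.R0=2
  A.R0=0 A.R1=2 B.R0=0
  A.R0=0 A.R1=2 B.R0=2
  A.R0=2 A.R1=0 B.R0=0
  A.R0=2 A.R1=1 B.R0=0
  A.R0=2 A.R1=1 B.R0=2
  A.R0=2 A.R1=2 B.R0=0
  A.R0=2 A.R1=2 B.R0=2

spurious: A.R0=2 A.R1=0 B.R0=0

outcome vector order: (A.R0,A.R1,B.R0)
SC: 10 outcomes — {<0 0 0>; <0 0 2>; <0 1 0>; <0 1 2>; <0 2 0>; <0 2 2>; <2 1 0>; <2 1 2>; <2 2 0>; <2 2 2>}
claimed∖SC = {<2 0 0>}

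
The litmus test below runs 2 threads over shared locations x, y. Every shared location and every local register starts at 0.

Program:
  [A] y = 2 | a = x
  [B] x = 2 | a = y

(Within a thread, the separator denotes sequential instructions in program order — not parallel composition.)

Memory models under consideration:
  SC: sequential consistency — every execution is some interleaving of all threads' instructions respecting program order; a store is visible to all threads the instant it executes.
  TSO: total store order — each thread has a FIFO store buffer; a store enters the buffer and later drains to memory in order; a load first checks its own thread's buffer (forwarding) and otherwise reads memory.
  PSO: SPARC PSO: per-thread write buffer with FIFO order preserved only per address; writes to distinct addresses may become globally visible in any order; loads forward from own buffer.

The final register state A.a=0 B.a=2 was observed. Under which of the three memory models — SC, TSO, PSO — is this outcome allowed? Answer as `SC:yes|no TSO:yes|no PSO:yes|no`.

outcome vector order: (A.a,B.a)
[SC] allowed = {0/2; 2/0; 2/2}
[TSO] allowed = {0/0; 0/2; 2/0; 2/2}
[PSO] allowed = {0/0; 0/2; 2/0; 2/2}
target 0/2 ∈ {SC,TSO,PSO}

SC:yes TSO:yes PSO:yes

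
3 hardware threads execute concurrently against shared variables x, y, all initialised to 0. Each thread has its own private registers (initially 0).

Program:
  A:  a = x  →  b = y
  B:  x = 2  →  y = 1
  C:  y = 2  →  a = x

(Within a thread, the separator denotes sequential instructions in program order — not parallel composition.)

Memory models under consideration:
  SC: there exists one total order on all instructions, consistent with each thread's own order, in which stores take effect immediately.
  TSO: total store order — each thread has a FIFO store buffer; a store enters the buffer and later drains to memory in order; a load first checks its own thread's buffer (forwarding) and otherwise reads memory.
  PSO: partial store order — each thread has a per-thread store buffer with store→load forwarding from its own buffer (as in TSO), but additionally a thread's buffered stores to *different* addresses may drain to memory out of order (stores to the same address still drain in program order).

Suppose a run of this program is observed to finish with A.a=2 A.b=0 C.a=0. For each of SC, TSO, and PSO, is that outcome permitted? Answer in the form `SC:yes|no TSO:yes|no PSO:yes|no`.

SC:no TSO:yes PSO:yes

outcome vector order: (A.a,A.b,C.a)
under SC → <0 0 0> <0 0 2> <0 1 0> <0 1 2> <0 2 0> <0 2 2> <2 0 2> <2 1 0> <2 1 2> <2 2 0> <2 2 2>
under TSO → <0 0 0> <0 0 2> <0 1 0> <0 1 2> <0 2 0> <0 2 2> <2 0 0> <2 0 2> <2 1 0> <2 1 2> <2 2 0> <2 2 2>
under PSO → <0 0 0> <0 0 2> <0 1 0> <0 1 2> <0 2 0> <0 2 2> <2 0 0> <2 0 2> <2 1 0> <2 1 2> <2 2 0> <2 2 2>
target <2 0 0> ∈ {TSO,PSO}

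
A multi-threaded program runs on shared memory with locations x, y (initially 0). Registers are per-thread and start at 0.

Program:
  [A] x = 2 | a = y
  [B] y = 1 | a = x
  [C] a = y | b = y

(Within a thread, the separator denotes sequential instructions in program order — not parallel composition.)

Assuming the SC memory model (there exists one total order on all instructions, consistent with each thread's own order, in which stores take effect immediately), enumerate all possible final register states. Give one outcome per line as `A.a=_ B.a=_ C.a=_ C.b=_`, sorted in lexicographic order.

outcome vector order: (A.a,B.a,C.a,C.b)
|SC outcomes| = 9

A.a=0 B.a=2 C.a=0 C.b=0
A.a=0 B.a=2 C.a=0 C.b=1
A.a=0 B.a=2 C.a=1 C.b=1
A.a=1 B.a=0 C.a=0 C.b=0
A.a=1 B.a=0 C.a=0 C.b=1
A.a=1 B.a=0 C.a=1 C.b=1
A.a=1 B.a=2 C.a=0 C.b=0
A.a=1 B.a=2 C.a=0 C.b=1
A.a=1 B.a=2 C.a=1 C.b=1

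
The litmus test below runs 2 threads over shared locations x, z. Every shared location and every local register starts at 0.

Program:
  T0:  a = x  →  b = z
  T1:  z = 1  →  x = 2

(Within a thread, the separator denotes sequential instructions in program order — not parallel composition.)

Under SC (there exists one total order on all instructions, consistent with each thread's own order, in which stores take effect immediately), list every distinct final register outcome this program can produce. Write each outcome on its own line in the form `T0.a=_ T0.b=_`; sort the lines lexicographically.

T0.a=0 T0.b=0
T0.a=0 T0.b=1
T0.a=2 T0.b=1

outcome vector order: (T0.a,T0.b)
|SC outcomes| = 3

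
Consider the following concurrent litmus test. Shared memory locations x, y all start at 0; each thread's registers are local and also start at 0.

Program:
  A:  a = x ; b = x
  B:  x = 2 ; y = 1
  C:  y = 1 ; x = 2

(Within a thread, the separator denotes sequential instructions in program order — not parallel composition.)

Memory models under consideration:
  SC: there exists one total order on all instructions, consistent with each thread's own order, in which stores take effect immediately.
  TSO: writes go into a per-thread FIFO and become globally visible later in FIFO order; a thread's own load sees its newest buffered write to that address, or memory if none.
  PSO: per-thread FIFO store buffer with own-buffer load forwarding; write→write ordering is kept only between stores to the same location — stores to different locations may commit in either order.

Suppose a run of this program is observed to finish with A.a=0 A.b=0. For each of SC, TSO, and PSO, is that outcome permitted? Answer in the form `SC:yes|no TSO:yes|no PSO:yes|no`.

outcome vector order: (A.a,A.b)
[SC] allowed = {(0,0) (0,2) (2,2)}
[TSO] allowed = {(0,0) (0,2) (2,2)}
[PSO] allowed = {(0,0) (0,2) (2,2)}
target (0,0) ∈ {SC,TSO,PSO}

SC:yes TSO:yes PSO:yes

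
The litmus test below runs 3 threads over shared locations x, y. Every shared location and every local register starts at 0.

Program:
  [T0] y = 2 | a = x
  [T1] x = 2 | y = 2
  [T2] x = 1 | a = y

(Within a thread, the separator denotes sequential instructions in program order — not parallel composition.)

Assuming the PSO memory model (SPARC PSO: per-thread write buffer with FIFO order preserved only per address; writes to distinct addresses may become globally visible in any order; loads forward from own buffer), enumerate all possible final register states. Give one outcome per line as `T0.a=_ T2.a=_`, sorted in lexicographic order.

outcome vector order: (T0.a,T2.a)
|PSO outcomes| = 6

T0.a=0 T2.a=0
T0.a=0 T2.a=2
T0.a=1 T2.a=0
T0.a=1 T2.a=2
T0.a=2 T2.a=0
T0.a=2 T2.a=2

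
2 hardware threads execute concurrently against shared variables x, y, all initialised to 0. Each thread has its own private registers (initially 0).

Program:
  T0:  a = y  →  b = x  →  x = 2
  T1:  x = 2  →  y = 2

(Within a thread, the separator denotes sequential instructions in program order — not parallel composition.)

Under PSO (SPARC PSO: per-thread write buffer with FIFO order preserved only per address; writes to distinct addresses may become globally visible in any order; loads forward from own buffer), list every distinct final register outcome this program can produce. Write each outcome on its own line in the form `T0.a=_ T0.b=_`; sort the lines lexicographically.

T0.a=0 T0.b=0
T0.a=0 T0.b=2
T0.a=2 T0.b=0
T0.a=2 T0.b=2

outcome vector order: (T0.a,T0.b)
|PSO outcomes| = 4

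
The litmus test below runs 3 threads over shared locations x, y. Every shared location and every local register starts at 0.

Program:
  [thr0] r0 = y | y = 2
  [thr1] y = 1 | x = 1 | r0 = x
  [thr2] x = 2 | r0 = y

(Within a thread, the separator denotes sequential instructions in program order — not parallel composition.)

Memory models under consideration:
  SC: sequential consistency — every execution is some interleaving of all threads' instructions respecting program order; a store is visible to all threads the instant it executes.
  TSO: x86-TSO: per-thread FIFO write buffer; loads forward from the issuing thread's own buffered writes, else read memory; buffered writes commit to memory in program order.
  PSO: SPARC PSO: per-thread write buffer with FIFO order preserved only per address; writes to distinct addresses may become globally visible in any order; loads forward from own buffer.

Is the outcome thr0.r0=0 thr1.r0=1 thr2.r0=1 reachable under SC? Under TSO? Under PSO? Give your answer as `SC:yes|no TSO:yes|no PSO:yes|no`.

SC:yes TSO:yes PSO:yes

outcome vector order: (thr0.r0,thr1.r0,thr2.r0)
[SC] allowed = {010 011 012 021 022 110 111 112 121 122}
[TSO] allowed = {010 011 012 020 021 022 110 111 112 120 121 122}
[PSO] allowed = {010 011 012 020 021 022 110 111 112 120 121 122}
target 011 ∈ {SC,TSO,PSO}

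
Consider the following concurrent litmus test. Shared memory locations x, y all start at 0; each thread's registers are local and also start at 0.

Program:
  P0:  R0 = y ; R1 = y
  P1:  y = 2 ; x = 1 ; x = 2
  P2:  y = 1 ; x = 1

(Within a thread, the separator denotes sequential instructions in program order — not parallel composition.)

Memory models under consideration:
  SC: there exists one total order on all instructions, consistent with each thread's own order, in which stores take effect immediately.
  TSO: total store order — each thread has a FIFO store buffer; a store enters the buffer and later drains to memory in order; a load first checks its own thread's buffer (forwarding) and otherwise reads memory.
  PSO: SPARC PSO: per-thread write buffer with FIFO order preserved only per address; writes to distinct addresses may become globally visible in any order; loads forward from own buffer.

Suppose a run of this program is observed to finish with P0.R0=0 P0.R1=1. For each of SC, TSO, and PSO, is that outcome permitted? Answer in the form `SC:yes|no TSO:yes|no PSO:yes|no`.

outcome vector order: (P0.R0,P0.R1)
under SC → (0,0); (0,1); (0,2); (1,1); (1,2); (2,1); (2,2)
under TSO → (0,0); (0,1); (0,2); (1,1); (1,2); (2,1); (2,2)
under PSO → (0,0); (0,1); (0,2); (1,1); (1,2); (2,1); (2,2)
target (0,1) ∈ {SC,TSO,PSO}

SC:yes TSO:yes PSO:yes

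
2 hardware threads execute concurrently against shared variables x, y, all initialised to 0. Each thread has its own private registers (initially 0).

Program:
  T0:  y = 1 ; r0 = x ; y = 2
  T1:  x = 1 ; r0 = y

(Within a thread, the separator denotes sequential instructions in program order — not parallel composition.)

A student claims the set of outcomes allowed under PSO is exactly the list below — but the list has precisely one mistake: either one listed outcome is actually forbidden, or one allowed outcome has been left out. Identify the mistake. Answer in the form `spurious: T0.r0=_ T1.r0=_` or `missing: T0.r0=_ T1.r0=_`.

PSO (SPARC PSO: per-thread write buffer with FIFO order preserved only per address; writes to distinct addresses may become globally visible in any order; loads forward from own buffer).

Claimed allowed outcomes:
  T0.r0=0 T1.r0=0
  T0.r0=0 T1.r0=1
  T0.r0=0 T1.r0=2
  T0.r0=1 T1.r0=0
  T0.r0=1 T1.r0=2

outcome vector order: (T0.r0,T1.r0)
PSO (6): 0/0; 0/1; 0/2; 1/0; 1/1; 1/2
PSO∖claimed = {1/1}

missing: T0.r0=1 T1.r0=1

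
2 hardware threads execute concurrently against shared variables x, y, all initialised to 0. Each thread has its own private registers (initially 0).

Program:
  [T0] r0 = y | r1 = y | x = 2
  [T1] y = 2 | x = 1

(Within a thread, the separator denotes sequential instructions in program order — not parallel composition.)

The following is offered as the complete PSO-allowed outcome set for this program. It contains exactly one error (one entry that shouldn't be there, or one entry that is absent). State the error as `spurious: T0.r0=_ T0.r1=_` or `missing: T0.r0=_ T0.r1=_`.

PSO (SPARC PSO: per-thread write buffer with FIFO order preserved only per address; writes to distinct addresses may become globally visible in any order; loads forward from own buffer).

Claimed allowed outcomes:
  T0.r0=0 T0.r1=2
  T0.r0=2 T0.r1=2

missing: T0.r0=0 T0.r1=0

outcome vector order: (T0.r0,T0.r1)
under PSO → 0/0 0/2 2/2
PSO∖claimed = {0/0}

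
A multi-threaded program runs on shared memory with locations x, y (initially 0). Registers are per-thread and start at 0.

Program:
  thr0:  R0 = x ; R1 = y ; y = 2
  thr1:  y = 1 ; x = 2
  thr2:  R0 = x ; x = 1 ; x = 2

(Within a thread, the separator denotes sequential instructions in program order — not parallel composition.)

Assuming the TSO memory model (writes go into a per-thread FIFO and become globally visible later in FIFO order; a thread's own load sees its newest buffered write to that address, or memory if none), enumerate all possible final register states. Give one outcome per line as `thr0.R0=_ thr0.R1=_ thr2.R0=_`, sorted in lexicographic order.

outcome vector order: (thr0.R0,thr0.R1,thr2.R0)
|TSO outcomes| = 10

thr0.R0=0 thr0.R1=0 thr2.R0=0
thr0.R0=0 thr0.R1=0 thr2.R0=2
thr0.R0=0 thr0.R1=1 thr2.R0=0
thr0.R0=0 thr0.R1=1 thr2.R0=2
thr0.R0=1 thr0.R1=0 thr2.R0=0
thr0.R0=1 thr0.R1=1 thr2.R0=0
thr0.R0=1 thr0.R1=1 thr2.R0=2
thr0.R0=2 thr0.R1=0 thr2.R0=0
thr0.R0=2 thr0.R1=1 thr2.R0=0
thr0.R0=2 thr0.R1=1 thr2.R0=2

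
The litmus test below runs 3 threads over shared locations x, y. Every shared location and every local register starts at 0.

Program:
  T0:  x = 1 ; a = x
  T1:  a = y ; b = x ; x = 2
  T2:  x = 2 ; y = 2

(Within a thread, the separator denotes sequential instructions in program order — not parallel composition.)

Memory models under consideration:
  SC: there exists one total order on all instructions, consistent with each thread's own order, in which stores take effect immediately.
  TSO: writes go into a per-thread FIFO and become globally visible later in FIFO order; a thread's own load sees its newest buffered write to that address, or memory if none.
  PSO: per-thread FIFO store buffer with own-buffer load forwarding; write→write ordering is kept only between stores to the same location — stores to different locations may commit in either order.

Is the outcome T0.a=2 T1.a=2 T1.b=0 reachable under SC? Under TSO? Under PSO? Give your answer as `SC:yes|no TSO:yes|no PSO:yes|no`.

SC:no TSO:no PSO:yes

outcome vector order: (T0.a,T1.a,T1.b)
under SC → (1,0,0), (1,0,1), (1,0,2), (1,2,1), (1,2,2), (2,0,0), (2,0,1), (2,0,2), (2,2,1), (2,2,2)
under TSO → (1,0,0), (1,0,1), (1,0,2), (1,2,1), (1,2,2), (2,0,0), (2,0,1), (2,0,2), (2,2,1), (2,2,2)
under PSO → (1,0,0), (1,0,1), (1,0,2), (1,2,0), (1,2,1), (1,2,2), (2,0,0), (2,0,1), (2,0,2), (2,2,0), (2,2,1), (2,2,2)
target (2,2,0) ∈ {PSO}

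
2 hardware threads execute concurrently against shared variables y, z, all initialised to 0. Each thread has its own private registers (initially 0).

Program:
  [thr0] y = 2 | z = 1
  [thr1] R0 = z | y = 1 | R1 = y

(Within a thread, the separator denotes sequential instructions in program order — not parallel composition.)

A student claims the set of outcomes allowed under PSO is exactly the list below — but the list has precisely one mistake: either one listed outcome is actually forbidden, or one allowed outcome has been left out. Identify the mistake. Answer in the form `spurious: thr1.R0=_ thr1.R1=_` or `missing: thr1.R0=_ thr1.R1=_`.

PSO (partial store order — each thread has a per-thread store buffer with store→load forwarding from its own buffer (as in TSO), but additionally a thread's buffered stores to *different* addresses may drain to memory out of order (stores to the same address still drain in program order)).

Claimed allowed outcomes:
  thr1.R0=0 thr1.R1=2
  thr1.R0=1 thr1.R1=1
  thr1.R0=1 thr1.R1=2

missing: thr1.R0=0 thr1.R1=1

outcome vector order: (thr1.R0,thr1.R1)
PSO (4): (0,1); (0,2); (1,1); (1,2)
PSO∖claimed = {(0,1)}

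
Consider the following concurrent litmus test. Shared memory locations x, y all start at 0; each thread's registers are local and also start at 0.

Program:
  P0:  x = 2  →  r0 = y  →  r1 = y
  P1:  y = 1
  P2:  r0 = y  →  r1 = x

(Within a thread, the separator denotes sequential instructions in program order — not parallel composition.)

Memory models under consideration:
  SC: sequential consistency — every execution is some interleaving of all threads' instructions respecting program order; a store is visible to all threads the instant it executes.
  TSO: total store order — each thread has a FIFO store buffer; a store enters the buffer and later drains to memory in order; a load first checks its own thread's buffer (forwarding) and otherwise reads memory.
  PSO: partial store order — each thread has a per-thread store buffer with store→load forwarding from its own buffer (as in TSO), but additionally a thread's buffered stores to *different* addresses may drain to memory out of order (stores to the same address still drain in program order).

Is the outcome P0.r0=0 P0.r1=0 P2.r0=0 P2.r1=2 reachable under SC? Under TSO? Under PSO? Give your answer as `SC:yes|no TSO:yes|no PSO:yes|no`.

outcome vector order: (P0.r0,P0.r1,P2.r0,P2.r1)
SC (10): (0,0,0,0) (0,0,0,2) (0,0,1,2) (0,1,0,0) (0,1,0,2) (0,1,1,2) (1,1,0,0) (1,1,0,2) (1,1,1,0) (1,1,1,2)
TSO (12): (0,0,0,0) (0,0,0,2) (0,0,1,0) (0,0,1,2) (0,1,0,0) (0,1,0,2) (0,1,1,0) (0,1,1,2) (1,1,0,0) (1,1,0,2) (1,1,1,0) (1,1,1,2)
PSO (12): (0,0,0,0) (0,0,0,2) (0,0,1,0) (0,0,1,2) (0,1,0,0) (0,1,0,2) (0,1,1,0) (0,1,1,2) (1,1,0,0) (1,1,0,2) (1,1,1,0) (1,1,1,2)
target (0,0,0,2) ∈ {SC,TSO,PSO}

SC:yes TSO:yes PSO:yes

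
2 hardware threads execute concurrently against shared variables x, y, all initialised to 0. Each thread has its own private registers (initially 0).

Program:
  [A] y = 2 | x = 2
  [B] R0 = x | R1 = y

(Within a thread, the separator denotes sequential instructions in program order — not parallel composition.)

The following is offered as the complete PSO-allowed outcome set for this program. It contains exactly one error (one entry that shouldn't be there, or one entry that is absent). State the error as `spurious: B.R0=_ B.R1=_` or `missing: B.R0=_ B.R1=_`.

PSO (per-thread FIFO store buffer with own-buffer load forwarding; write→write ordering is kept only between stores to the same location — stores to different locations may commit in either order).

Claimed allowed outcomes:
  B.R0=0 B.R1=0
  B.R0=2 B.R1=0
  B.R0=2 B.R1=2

outcome vector order: (B.R0,B.R1)
[PSO] allowed = {(0,0), (0,2), (2,0), (2,2)}
PSO∖claimed = {(0,2)}

missing: B.R0=0 B.R1=2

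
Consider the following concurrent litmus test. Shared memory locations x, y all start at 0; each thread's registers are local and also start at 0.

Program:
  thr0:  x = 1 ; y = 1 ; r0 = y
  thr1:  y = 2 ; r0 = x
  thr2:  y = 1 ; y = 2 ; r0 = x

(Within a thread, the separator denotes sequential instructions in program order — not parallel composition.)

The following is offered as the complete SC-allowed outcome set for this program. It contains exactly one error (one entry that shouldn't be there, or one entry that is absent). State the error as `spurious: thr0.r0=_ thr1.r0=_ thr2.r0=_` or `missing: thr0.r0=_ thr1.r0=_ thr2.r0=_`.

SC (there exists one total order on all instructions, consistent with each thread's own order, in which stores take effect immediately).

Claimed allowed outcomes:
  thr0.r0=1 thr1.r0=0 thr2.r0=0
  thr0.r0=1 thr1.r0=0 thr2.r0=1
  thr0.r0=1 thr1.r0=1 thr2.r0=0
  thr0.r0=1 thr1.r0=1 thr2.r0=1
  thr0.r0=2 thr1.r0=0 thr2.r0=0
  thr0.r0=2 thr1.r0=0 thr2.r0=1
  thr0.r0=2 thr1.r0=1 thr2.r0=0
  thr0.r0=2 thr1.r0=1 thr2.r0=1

spurious: thr0.r0=2 thr1.r0=0 thr2.r0=0

outcome vector order: (thr0.r0,thr1.r0,thr2.r0)
[SC] allowed = {1/0/0 1/0/1 1/1/0 1/1/1 2/0/1 2/1/0 2/1/1}
claimed∖SC = {2/0/0}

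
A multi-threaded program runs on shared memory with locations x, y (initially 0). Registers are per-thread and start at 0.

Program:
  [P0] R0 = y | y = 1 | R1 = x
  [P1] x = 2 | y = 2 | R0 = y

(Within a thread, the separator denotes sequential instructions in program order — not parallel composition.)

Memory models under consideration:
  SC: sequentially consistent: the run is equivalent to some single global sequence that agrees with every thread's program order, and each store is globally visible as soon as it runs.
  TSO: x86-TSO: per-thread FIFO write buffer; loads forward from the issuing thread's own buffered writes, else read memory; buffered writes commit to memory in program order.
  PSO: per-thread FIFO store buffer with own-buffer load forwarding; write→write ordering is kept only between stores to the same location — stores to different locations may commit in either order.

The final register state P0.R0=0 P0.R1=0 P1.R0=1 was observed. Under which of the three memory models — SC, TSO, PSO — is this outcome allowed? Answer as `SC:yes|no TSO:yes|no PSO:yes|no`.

SC:no TSO:yes PSO:yes

outcome vector order: (P0.R0,P0.R1,P1.R0)
SC: 5 outcomes — {002 021 022 221 222}
TSO: 6 outcomes — {001 002 021 022 221 222}
PSO: 8 outcomes — {001 002 021 022 201 202 221 222}
target 001 ∈ {TSO,PSO}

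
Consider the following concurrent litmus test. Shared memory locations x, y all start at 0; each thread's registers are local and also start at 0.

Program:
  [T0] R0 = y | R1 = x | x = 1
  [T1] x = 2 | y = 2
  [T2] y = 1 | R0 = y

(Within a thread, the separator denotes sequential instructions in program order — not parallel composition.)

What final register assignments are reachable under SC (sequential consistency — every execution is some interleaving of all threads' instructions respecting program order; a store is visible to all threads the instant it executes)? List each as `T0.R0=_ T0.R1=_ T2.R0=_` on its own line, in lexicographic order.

outcome vector order: (T0.R0,T0.R1,T2.R0)
|SC outcomes| = 10

T0.R0=0 T0.R1=0 T2.R0=1
T0.R0=0 T0.R1=0 T2.R0=2
T0.R0=0 T0.R1=2 T2.R0=1
T0.R0=0 T0.R1=2 T2.R0=2
T0.R0=1 T0.R1=0 T2.R0=1
T0.R0=1 T0.R1=0 T2.R0=2
T0.R0=1 T0.R1=2 T2.R0=1
T0.R0=1 T0.R1=2 T2.R0=2
T0.R0=2 T0.R1=2 T2.R0=1
T0.R0=2 T0.R1=2 T2.R0=2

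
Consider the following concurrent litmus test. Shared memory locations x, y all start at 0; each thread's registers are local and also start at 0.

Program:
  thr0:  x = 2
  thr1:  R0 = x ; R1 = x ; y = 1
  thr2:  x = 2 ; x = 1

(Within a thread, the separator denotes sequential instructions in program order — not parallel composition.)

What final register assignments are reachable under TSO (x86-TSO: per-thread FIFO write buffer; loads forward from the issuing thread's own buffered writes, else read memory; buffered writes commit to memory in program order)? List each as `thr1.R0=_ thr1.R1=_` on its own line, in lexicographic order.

thr1.R0=0 thr1.R1=0
thr1.R0=0 thr1.R1=1
thr1.R0=0 thr1.R1=2
thr1.R0=1 thr1.R1=1
thr1.R0=1 thr1.R1=2
thr1.R0=2 thr1.R1=1
thr1.R0=2 thr1.R1=2

outcome vector order: (thr1.R0,thr1.R1)
|TSO outcomes| = 7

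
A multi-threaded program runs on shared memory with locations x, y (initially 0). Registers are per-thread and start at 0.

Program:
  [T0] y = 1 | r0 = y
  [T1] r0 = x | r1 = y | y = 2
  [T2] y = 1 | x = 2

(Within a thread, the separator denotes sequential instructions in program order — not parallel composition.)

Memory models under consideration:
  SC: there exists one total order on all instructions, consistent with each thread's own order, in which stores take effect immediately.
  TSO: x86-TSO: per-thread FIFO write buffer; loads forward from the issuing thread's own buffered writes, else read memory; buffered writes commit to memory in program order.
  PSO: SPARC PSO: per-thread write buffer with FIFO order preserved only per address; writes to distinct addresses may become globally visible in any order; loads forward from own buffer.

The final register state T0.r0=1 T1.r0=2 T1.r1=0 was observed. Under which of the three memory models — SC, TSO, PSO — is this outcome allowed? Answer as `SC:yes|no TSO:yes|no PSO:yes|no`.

outcome vector order: (T0.r0,T1.r0,T1.r1)
SC: 6 outcomes — {(1,0,0) (1,0,1) (1,2,1) (2,0,0) (2,0,1) (2,2,1)}
TSO: 6 outcomes — {(1,0,0) (1,0,1) (1,2,1) (2,0,0) (2,0,1) (2,2,1)}
PSO: 8 outcomes — {(1,0,0) (1,0,1) (1,2,0) (1,2,1) (2,0,0) (2,0,1) (2,2,0) (2,2,1)}
target (1,2,0) ∈ {PSO}

SC:no TSO:no PSO:yes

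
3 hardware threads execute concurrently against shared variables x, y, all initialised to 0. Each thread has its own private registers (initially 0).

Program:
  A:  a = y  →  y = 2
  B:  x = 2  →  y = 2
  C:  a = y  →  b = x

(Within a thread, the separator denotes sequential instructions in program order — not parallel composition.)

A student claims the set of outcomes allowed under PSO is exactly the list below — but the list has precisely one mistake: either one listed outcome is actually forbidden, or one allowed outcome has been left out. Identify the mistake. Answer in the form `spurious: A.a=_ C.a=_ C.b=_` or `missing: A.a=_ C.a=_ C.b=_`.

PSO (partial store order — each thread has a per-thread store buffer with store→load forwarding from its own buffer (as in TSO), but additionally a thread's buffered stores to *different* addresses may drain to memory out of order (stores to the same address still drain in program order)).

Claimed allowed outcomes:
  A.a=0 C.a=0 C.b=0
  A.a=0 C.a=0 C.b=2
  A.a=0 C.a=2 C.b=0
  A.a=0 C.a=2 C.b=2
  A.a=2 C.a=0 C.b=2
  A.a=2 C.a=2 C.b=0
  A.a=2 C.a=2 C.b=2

outcome vector order: (A.a,C.a,C.b)
PSO: 8 outcomes — {000, 002, 020, 022, 200, 202, 220, 222}
PSO∖claimed = {200}

missing: A.a=2 C.a=0 C.b=0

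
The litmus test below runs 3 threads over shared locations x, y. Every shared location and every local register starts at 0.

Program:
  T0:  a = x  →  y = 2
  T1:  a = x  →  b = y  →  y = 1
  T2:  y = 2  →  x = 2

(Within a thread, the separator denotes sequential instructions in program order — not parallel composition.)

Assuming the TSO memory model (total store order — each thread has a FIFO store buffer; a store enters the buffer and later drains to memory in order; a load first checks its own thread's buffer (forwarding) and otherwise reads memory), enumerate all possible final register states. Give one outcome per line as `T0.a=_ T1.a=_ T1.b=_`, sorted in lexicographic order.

outcome vector order: (T0.a,T1.a,T1.b)
|TSO outcomes| = 6

T0.a=0 T1.a=0 T1.b=0
T0.a=0 T1.a=0 T1.b=2
T0.a=0 T1.a=2 T1.b=2
T0.a=2 T1.a=0 T1.b=0
T0.a=2 T1.a=0 T1.b=2
T0.a=2 T1.a=2 T1.b=2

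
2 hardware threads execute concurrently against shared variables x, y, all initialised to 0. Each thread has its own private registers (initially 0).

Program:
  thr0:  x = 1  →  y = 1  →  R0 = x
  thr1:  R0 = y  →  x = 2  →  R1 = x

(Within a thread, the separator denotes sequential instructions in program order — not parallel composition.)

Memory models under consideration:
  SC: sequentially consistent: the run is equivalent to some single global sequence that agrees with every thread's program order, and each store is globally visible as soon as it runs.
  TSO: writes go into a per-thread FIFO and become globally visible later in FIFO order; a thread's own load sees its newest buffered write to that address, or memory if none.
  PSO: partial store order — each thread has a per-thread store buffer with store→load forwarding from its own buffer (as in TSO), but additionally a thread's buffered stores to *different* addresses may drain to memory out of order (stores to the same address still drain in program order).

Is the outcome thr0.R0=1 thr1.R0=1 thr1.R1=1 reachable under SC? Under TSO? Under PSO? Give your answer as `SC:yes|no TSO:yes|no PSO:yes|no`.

SC:no TSO:no PSO:yes

outcome vector order: (thr0.R0,thr1.R0,thr1.R1)
[SC] allowed = {(1,0,1) (1,0,2) (1,1,2) (2,0,2) (2,1,2)}
[TSO] allowed = {(1,0,1) (1,0,2) (1,1,2) (2,0,2) (2,1,2)}
[PSO] allowed = {(1,0,1) (1,0,2) (1,1,1) (1,1,2) (2,0,2) (2,1,2)}
target (1,1,1) ∈ {PSO}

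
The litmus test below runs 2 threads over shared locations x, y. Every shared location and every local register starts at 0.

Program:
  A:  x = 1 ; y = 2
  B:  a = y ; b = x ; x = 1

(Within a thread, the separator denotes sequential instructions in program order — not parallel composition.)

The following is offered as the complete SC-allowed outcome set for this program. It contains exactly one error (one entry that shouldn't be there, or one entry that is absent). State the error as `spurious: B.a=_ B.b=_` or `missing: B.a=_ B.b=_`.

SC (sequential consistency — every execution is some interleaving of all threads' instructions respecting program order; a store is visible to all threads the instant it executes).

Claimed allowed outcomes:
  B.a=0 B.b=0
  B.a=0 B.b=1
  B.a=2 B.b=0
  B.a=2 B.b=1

outcome vector order: (B.a,B.b)
SC (3): 0/0, 0/1, 2/1
claimed∖SC = {2/0}

spurious: B.a=2 B.b=0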